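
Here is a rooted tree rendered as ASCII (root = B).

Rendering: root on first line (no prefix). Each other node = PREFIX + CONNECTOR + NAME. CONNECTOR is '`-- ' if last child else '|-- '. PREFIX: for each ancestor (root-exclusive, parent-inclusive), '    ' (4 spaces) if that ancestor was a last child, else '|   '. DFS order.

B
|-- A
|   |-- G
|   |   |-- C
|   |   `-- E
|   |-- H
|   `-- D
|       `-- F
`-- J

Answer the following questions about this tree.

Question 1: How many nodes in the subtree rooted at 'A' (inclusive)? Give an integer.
Subtree rooted at A contains: A, C, D, E, F, G, H
Count = 7

Answer: 7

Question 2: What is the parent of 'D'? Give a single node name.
Scan adjacency: D appears as child of A

Answer: A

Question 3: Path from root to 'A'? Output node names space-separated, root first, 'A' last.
Walk down from root: B -> A

Answer: B A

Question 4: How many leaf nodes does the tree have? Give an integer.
Answer: 5

Derivation:
Leaves (nodes with no children): C, E, F, H, J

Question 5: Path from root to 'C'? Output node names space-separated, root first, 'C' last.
Answer: B A G C

Derivation:
Walk down from root: B -> A -> G -> C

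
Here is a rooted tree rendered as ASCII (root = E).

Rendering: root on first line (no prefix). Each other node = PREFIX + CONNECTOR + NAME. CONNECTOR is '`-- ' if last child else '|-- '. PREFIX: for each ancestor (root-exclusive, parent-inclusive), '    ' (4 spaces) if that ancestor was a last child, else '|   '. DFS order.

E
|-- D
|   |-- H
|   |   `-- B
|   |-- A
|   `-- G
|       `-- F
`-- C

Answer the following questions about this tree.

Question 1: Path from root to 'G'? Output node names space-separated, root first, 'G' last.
Answer: E D G

Derivation:
Walk down from root: E -> D -> G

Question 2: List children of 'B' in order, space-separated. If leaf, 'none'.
Node B's children (from adjacency): (leaf)

Answer: none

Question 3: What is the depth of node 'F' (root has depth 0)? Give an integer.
Answer: 3

Derivation:
Path from root to F: E -> D -> G -> F
Depth = number of edges = 3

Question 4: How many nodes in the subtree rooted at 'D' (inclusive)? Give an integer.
Answer: 6

Derivation:
Subtree rooted at D contains: A, B, D, F, G, H
Count = 6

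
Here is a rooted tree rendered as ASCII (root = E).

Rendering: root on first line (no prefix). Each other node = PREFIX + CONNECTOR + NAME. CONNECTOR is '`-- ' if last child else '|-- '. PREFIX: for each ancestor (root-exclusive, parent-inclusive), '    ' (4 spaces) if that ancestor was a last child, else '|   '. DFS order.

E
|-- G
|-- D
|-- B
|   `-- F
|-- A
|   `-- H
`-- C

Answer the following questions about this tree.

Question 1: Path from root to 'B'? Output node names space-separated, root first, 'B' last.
Walk down from root: E -> B

Answer: E B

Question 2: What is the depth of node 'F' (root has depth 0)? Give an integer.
Path from root to F: E -> B -> F
Depth = number of edges = 2

Answer: 2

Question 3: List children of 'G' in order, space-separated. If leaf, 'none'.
Answer: none

Derivation:
Node G's children (from adjacency): (leaf)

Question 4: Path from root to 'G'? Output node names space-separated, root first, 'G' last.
Answer: E G

Derivation:
Walk down from root: E -> G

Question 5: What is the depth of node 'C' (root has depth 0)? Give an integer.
Answer: 1

Derivation:
Path from root to C: E -> C
Depth = number of edges = 1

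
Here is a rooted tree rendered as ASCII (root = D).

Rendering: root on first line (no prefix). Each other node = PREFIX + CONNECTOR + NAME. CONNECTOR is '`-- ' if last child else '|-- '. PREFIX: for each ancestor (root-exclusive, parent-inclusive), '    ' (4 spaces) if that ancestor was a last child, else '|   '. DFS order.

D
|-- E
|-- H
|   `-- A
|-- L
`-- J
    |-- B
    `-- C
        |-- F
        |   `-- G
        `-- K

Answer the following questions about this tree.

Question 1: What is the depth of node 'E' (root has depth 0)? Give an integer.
Answer: 1

Derivation:
Path from root to E: D -> E
Depth = number of edges = 1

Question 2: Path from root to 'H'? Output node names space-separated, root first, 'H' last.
Answer: D H

Derivation:
Walk down from root: D -> H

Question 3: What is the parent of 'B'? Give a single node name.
Answer: J

Derivation:
Scan adjacency: B appears as child of J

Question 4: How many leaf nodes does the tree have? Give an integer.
Answer: 6

Derivation:
Leaves (nodes with no children): A, B, E, G, K, L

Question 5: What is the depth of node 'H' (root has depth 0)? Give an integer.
Answer: 1

Derivation:
Path from root to H: D -> H
Depth = number of edges = 1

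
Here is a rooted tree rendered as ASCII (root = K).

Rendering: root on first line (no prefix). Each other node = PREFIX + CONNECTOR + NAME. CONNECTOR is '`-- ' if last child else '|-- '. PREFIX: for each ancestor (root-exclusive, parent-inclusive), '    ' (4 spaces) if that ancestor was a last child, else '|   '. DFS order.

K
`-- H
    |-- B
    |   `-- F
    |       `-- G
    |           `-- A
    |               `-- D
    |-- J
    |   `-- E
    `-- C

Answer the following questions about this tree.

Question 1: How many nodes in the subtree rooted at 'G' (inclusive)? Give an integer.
Subtree rooted at G contains: A, D, G
Count = 3

Answer: 3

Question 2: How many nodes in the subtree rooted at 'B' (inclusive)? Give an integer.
Subtree rooted at B contains: A, B, D, F, G
Count = 5

Answer: 5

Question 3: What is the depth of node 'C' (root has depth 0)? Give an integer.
Path from root to C: K -> H -> C
Depth = number of edges = 2

Answer: 2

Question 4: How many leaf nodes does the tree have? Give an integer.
Answer: 3

Derivation:
Leaves (nodes with no children): C, D, E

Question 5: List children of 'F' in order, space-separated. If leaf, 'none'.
Node F's children (from adjacency): G

Answer: G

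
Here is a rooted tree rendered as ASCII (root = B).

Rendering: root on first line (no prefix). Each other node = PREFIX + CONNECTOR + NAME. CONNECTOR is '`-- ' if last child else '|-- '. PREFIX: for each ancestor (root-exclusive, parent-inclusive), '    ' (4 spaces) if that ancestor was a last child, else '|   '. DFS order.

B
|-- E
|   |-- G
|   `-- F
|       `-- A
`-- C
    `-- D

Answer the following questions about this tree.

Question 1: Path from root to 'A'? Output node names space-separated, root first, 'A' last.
Answer: B E F A

Derivation:
Walk down from root: B -> E -> F -> A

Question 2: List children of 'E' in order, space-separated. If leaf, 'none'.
Answer: G F

Derivation:
Node E's children (from adjacency): G, F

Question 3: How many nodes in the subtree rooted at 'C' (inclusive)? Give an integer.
Subtree rooted at C contains: C, D
Count = 2

Answer: 2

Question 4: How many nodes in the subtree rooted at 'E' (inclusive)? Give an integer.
Answer: 4

Derivation:
Subtree rooted at E contains: A, E, F, G
Count = 4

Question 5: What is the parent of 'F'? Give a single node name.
Answer: E

Derivation:
Scan adjacency: F appears as child of E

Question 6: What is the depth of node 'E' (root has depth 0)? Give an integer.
Path from root to E: B -> E
Depth = number of edges = 1

Answer: 1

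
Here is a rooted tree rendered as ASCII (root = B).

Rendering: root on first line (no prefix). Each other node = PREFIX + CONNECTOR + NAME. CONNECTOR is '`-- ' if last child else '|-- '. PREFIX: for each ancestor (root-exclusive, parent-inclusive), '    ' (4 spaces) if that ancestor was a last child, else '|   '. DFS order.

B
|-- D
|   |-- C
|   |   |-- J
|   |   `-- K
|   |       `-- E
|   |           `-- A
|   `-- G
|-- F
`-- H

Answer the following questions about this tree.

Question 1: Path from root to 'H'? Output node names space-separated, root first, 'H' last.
Walk down from root: B -> H

Answer: B H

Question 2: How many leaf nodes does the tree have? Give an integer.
Answer: 5

Derivation:
Leaves (nodes with no children): A, F, G, H, J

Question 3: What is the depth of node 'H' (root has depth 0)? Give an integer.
Path from root to H: B -> H
Depth = number of edges = 1

Answer: 1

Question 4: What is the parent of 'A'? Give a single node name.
Answer: E

Derivation:
Scan adjacency: A appears as child of E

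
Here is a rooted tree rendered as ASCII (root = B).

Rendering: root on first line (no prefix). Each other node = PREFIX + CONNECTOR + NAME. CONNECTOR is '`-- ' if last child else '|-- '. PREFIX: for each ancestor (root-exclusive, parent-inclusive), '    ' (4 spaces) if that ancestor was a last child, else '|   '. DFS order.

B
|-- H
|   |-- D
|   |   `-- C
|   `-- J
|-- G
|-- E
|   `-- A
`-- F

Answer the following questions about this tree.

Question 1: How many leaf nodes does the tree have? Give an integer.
Answer: 5

Derivation:
Leaves (nodes with no children): A, C, F, G, J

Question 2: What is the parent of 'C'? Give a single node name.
Scan adjacency: C appears as child of D

Answer: D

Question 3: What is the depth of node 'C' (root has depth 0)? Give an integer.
Path from root to C: B -> H -> D -> C
Depth = number of edges = 3

Answer: 3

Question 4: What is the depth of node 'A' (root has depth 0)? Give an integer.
Path from root to A: B -> E -> A
Depth = number of edges = 2

Answer: 2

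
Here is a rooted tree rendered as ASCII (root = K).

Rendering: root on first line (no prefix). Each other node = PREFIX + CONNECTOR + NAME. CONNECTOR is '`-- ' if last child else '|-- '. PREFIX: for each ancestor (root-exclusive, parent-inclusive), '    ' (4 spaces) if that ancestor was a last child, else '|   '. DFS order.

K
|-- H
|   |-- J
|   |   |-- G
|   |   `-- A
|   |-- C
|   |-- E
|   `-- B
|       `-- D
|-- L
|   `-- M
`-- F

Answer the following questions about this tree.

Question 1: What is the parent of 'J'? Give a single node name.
Scan adjacency: J appears as child of H

Answer: H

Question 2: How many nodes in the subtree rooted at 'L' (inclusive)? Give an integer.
Subtree rooted at L contains: L, M
Count = 2

Answer: 2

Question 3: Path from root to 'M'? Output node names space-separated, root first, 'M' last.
Answer: K L M

Derivation:
Walk down from root: K -> L -> M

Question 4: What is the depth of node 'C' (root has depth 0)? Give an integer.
Path from root to C: K -> H -> C
Depth = number of edges = 2

Answer: 2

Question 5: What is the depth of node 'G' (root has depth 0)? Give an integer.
Path from root to G: K -> H -> J -> G
Depth = number of edges = 3

Answer: 3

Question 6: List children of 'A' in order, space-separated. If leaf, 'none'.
Answer: none

Derivation:
Node A's children (from adjacency): (leaf)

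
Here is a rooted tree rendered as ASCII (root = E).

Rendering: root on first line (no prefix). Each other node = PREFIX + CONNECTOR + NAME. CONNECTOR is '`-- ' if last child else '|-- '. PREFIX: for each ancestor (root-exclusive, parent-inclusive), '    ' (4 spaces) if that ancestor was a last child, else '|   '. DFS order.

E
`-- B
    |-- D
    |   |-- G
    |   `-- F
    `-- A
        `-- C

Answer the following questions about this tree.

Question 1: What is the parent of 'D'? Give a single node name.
Answer: B

Derivation:
Scan adjacency: D appears as child of B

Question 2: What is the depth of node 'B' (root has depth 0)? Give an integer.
Path from root to B: E -> B
Depth = number of edges = 1

Answer: 1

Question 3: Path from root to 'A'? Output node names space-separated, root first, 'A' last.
Walk down from root: E -> B -> A

Answer: E B A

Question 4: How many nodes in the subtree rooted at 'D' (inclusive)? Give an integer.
Subtree rooted at D contains: D, F, G
Count = 3

Answer: 3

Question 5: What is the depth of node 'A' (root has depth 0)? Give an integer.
Path from root to A: E -> B -> A
Depth = number of edges = 2

Answer: 2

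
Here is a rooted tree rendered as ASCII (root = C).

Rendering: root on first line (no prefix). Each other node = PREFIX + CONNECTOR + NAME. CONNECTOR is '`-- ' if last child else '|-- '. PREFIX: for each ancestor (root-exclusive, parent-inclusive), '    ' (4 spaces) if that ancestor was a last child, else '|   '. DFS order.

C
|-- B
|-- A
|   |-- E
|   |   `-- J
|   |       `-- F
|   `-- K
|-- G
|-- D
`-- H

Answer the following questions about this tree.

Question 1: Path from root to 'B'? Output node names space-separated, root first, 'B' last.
Walk down from root: C -> B

Answer: C B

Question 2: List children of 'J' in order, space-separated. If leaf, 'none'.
Answer: F

Derivation:
Node J's children (from adjacency): F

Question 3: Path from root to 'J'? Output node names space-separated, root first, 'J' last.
Answer: C A E J

Derivation:
Walk down from root: C -> A -> E -> J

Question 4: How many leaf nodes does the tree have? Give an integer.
Answer: 6

Derivation:
Leaves (nodes with no children): B, D, F, G, H, K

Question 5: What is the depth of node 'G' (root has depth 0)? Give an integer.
Answer: 1

Derivation:
Path from root to G: C -> G
Depth = number of edges = 1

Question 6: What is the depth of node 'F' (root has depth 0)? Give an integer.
Path from root to F: C -> A -> E -> J -> F
Depth = number of edges = 4

Answer: 4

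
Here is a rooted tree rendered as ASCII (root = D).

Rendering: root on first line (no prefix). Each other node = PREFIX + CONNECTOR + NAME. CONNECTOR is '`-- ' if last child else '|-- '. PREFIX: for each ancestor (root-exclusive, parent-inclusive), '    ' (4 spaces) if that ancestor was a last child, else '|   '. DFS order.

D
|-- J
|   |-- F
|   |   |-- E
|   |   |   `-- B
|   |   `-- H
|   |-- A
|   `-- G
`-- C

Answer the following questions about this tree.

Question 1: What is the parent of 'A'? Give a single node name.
Answer: J

Derivation:
Scan adjacency: A appears as child of J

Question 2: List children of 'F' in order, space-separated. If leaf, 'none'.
Node F's children (from adjacency): E, H

Answer: E H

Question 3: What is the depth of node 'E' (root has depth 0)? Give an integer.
Path from root to E: D -> J -> F -> E
Depth = number of edges = 3

Answer: 3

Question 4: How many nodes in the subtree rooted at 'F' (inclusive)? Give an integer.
Answer: 4

Derivation:
Subtree rooted at F contains: B, E, F, H
Count = 4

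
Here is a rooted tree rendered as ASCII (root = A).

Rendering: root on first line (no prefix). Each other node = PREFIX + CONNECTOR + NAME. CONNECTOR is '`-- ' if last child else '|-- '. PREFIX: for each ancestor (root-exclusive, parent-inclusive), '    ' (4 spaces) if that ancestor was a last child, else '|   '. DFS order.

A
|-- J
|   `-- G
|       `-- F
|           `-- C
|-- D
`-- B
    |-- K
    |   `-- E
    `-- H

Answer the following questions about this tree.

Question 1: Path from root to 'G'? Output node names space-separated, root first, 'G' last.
Answer: A J G

Derivation:
Walk down from root: A -> J -> G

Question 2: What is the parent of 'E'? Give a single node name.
Answer: K

Derivation:
Scan adjacency: E appears as child of K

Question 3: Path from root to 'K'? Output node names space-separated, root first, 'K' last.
Answer: A B K

Derivation:
Walk down from root: A -> B -> K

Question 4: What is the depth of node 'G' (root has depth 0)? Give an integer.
Answer: 2

Derivation:
Path from root to G: A -> J -> G
Depth = number of edges = 2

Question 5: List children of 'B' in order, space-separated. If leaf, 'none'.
Answer: K H

Derivation:
Node B's children (from adjacency): K, H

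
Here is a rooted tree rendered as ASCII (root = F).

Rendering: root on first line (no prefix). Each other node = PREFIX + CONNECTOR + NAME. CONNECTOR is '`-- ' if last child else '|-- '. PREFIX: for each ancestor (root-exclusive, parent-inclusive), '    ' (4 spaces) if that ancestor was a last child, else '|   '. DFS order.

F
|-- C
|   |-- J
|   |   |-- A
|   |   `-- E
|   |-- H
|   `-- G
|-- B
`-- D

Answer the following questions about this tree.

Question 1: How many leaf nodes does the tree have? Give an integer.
Answer: 6

Derivation:
Leaves (nodes with no children): A, B, D, E, G, H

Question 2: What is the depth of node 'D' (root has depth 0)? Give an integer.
Path from root to D: F -> D
Depth = number of edges = 1

Answer: 1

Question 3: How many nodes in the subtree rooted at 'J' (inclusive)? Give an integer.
Answer: 3

Derivation:
Subtree rooted at J contains: A, E, J
Count = 3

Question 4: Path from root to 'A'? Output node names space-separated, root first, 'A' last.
Answer: F C J A

Derivation:
Walk down from root: F -> C -> J -> A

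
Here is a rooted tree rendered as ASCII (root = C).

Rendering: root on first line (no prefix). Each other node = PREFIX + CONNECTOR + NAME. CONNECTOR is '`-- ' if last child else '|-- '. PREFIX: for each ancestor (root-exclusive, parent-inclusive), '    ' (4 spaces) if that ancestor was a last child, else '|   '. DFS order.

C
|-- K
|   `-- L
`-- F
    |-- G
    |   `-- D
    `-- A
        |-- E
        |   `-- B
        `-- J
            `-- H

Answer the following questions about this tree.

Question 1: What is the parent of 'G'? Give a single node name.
Answer: F

Derivation:
Scan adjacency: G appears as child of F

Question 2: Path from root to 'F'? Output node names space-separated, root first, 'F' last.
Walk down from root: C -> F

Answer: C F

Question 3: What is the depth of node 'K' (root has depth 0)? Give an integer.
Answer: 1

Derivation:
Path from root to K: C -> K
Depth = number of edges = 1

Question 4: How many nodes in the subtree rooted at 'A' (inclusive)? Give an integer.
Subtree rooted at A contains: A, B, E, H, J
Count = 5

Answer: 5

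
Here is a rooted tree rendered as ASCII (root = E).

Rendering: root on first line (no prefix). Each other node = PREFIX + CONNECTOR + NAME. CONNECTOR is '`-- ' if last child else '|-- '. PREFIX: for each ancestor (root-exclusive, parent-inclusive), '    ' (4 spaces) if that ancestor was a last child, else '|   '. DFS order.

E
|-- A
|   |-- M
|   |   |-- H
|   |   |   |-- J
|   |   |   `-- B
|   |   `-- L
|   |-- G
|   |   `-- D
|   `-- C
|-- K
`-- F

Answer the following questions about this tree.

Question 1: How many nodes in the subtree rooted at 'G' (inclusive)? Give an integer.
Subtree rooted at G contains: D, G
Count = 2

Answer: 2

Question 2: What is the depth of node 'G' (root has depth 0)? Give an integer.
Path from root to G: E -> A -> G
Depth = number of edges = 2

Answer: 2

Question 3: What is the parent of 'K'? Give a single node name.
Scan adjacency: K appears as child of E

Answer: E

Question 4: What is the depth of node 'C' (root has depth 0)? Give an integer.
Path from root to C: E -> A -> C
Depth = number of edges = 2

Answer: 2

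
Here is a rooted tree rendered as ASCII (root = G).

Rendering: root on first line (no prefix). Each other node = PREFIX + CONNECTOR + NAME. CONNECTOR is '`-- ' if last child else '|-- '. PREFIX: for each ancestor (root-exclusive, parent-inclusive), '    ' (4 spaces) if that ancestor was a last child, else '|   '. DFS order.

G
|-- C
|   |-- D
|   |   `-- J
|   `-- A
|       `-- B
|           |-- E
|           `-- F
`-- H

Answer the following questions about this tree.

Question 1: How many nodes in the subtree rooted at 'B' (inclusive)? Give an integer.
Answer: 3

Derivation:
Subtree rooted at B contains: B, E, F
Count = 3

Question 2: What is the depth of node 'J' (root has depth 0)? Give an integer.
Path from root to J: G -> C -> D -> J
Depth = number of edges = 3

Answer: 3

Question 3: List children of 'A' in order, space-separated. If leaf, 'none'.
Answer: B

Derivation:
Node A's children (from adjacency): B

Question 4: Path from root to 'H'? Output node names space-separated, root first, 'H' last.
Answer: G H

Derivation:
Walk down from root: G -> H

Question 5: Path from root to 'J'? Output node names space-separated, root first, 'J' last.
Walk down from root: G -> C -> D -> J

Answer: G C D J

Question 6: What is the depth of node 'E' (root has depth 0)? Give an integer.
Answer: 4

Derivation:
Path from root to E: G -> C -> A -> B -> E
Depth = number of edges = 4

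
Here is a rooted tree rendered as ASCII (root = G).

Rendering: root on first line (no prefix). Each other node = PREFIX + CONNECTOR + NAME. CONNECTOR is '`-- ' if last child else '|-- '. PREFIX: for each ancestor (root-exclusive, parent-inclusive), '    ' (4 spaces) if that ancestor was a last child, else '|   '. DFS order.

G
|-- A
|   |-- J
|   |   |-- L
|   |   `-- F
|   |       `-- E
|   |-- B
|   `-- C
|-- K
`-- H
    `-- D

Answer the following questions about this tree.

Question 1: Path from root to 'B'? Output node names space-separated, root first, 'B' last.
Walk down from root: G -> A -> B

Answer: G A B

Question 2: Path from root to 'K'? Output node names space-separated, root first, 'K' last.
Answer: G K

Derivation:
Walk down from root: G -> K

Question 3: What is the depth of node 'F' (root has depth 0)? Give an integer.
Answer: 3

Derivation:
Path from root to F: G -> A -> J -> F
Depth = number of edges = 3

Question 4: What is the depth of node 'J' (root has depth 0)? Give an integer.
Path from root to J: G -> A -> J
Depth = number of edges = 2

Answer: 2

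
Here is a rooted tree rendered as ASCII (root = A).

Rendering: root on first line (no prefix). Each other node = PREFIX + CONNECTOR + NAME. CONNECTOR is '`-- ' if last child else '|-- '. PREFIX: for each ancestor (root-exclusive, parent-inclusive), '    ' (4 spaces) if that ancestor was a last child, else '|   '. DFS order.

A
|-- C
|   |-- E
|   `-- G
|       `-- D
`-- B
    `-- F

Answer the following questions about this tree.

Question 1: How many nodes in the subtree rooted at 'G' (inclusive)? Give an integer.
Answer: 2

Derivation:
Subtree rooted at G contains: D, G
Count = 2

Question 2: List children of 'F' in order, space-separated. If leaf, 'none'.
Answer: none

Derivation:
Node F's children (from adjacency): (leaf)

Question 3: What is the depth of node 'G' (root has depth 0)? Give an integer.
Path from root to G: A -> C -> G
Depth = number of edges = 2

Answer: 2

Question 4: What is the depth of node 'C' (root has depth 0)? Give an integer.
Path from root to C: A -> C
Depth = number of edges = 1

Answer: 1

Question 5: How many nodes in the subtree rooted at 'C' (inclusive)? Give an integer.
Subtree rooted at C contains: C, D, E, G
Count = 4

Answer: 4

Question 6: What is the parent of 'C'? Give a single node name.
Answer: A

Derivation:
Scan adjacency: C appears as child of A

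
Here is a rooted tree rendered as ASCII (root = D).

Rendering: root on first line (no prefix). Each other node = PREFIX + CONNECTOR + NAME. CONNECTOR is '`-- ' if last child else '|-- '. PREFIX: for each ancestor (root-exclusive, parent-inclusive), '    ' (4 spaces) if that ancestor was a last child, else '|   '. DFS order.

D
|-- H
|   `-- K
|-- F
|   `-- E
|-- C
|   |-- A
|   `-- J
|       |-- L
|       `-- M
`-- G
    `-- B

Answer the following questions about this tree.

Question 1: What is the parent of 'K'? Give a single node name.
Answer: H

Derivation:
Scan adjacency: K appears as child of H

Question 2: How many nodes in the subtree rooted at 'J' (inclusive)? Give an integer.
Subtree rooted at J contains: J, L, M
Count = 3

Answer: 3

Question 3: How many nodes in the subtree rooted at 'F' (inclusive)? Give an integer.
Subtree rooted at F contains: E, F
Count = 2

Answer: 2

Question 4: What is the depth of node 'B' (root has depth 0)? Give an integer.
Answer: 2

Derivation:
Path from root to B: D -> G -> B
Depth = number of edges = 2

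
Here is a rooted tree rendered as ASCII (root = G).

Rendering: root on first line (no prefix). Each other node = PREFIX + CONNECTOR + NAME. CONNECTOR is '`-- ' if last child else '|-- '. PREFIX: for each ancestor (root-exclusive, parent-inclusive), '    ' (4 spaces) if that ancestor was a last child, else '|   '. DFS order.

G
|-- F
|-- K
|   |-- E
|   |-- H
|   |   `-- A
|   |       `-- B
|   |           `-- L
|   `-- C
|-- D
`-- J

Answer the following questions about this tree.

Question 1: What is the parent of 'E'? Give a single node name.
Answer: K

Derivation:
Scan adjacency: E appears as child of K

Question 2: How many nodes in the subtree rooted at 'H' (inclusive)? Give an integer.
Subtree rooted at H contains: A, B, H, L
Count = 4

Answer: 4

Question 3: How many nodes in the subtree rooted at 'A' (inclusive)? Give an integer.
Answer: 3

Derivation:
Subtree rooted at A contains: A, B, L
Count = 3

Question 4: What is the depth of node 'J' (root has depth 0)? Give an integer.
Answer: 1

Derivation:
Path from root to J: G -> J
Depth = number of edges = 1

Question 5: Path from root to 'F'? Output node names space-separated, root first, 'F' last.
Walk down from root: G -> F

Answer: G F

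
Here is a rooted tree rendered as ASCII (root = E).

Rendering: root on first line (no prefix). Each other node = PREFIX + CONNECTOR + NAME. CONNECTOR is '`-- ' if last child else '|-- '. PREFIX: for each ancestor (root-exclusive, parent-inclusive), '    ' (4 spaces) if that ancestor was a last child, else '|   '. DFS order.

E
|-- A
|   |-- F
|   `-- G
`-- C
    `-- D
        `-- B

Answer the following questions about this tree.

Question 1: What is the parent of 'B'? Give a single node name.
Answer: D

Derivation:
Scan adjacency: B appears as child of D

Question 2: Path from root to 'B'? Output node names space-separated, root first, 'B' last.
Walk down from root: E -> C -> D -> B

Answer: E C D B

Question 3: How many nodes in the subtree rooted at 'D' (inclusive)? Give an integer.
Subtree rooted at D contains: B, D
Count = 2

Answer: 2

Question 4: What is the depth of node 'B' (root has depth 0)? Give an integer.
Answer: 3

Derivation:
Path from root to B: E -> C -> D -> B
Depth = number of edges = 3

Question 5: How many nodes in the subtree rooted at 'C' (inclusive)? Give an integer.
Subtree rooted at C contains: B, C, D
Count = 3

Answer: 3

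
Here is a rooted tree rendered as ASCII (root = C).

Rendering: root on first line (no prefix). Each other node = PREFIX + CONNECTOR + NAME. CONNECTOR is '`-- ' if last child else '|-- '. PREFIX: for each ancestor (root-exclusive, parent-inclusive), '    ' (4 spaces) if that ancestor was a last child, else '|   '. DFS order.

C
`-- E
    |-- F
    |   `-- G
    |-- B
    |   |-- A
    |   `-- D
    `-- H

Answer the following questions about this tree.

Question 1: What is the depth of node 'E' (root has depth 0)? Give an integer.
Answer: 1

Derivation:
Path from root to E: C -> E
Depth = number of edges = 1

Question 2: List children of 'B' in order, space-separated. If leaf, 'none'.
Node B's children (from adjacency): A, D

Answer: A D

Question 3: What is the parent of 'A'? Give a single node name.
Scan adjacency: A appears as child of B

Answer: B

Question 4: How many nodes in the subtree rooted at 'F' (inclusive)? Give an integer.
Subtree rooted at F contains: F, G
Count = 2

Answer: 2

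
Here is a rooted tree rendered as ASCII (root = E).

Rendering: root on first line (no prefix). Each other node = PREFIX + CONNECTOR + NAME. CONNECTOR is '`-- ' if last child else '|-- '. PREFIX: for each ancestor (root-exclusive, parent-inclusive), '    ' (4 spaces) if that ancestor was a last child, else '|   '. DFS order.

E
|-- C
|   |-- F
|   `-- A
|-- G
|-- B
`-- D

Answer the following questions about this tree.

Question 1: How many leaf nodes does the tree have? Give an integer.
Leaves (nodes with no children): A, B, D, F, G

Answer: 5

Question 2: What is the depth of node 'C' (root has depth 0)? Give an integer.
Path from root to C: E -> C
Depth = number of edges = 1

Answer: 1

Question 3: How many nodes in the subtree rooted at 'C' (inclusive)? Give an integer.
Answer: 3

Derivation:
Subtree rooted at C contains: A, C, F
Count = 3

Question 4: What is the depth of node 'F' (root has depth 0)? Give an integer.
Answer: 2

Derivation:
Path from root to F: E -> C -> F
Depth = number of edges = 2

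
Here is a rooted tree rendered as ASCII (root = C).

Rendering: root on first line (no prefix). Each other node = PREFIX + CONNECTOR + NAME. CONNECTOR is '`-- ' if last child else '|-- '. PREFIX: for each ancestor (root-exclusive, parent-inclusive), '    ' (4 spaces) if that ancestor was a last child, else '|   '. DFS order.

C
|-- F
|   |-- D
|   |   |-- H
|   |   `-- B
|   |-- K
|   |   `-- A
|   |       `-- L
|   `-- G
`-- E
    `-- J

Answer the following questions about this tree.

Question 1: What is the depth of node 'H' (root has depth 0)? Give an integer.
Path from root to H: C -> F -> D -> H
Depth = number of edges = 3

Answer: 3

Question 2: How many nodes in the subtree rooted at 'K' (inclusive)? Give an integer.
Subtree rooted at K contains: A, K, L
Count = 3

Answer: 3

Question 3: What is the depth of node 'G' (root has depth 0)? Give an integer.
Answer: 2

Derivation:
Path from root to G: C -> F -> G
Depth = number of edges = 2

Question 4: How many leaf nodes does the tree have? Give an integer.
Answer: 5

Derivation:
Leaves (nodes with no children): B, G, H, J, L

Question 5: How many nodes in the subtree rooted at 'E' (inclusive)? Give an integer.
Subtree rooted at E contains: E, J
Count = 2

Answer: 2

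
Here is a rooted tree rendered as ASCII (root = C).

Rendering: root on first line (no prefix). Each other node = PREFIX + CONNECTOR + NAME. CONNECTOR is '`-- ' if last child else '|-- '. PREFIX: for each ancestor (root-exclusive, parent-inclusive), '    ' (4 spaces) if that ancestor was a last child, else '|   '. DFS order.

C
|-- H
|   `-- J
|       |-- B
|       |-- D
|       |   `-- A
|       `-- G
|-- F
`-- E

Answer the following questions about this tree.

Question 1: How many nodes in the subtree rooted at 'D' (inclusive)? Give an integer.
Subtree rooted at D contains: A, D
Count = 2

Answer: 2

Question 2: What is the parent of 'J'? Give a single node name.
Answer: H

Derivation:
Scan adjacency: J appears as child of H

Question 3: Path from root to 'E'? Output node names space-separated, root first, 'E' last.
Answer: C E

Derivation:
Walk down from root: C -> E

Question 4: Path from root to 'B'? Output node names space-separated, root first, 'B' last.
Walk down from root: C -> H -> J -> B

Answer: C H J B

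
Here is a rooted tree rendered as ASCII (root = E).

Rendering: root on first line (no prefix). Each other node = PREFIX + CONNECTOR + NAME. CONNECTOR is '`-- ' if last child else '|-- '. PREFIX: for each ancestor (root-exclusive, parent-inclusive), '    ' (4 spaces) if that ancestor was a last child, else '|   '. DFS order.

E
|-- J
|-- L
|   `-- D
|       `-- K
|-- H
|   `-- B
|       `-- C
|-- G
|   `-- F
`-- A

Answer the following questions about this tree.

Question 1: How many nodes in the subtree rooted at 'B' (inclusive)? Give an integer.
Answer: 2

Derivation:
Subtree rooted at B contains: B, C
Count = 2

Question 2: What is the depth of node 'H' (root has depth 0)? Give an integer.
Answer: 1

Derivation:
Path from root to H: E -> H
Depth = number of edges = 1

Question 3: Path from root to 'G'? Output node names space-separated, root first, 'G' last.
Answer: E G

Derivation:
Walk down from root: E -> G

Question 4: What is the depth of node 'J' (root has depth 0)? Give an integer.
Path from root to J: E -> J
Depth = number of edges = 1

Answer: 1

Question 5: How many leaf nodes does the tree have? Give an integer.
Leaves (nodes with no children): A, C, F, J, K

Answer: 5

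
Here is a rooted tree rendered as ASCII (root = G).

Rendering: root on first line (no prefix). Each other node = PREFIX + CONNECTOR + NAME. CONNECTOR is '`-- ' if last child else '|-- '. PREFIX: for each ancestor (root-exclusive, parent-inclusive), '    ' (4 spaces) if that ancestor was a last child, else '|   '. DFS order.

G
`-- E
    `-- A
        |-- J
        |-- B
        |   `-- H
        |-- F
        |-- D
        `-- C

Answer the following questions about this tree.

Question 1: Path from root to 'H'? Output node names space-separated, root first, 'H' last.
Answer: G E A B H

Derivation:
Walk down from root: G -> E -> A -> B -> H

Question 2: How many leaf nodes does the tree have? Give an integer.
Leaves (nodes with no children): C, D, F, H, J

Answer: 5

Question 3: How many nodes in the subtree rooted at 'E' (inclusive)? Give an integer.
Answer: 8

Derivation:
Subtree rooted at E contains: A, B, C, D, E, F, H, J
Count = 8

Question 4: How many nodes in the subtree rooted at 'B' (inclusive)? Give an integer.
Subtree rooted at B contains: B, H
Count = 2

Answer: 2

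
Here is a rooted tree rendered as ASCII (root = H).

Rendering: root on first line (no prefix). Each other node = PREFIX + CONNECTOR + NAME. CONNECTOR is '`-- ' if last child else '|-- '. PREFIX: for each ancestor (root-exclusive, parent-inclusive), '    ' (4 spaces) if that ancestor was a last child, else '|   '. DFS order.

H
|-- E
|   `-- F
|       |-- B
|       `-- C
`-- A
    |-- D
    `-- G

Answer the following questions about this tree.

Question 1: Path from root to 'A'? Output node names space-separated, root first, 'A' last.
Answer: H A

Derivation:
Walk down from root: H -> A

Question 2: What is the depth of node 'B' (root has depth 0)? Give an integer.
Path from root to B: H -> E -> F -> B
Depth = number of edges = 3

Answer: 3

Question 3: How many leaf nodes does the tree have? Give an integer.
Answer: 4

Derivation:
Leaves (nodes with no children): B, C, D, G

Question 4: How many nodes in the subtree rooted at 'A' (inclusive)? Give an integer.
Subtree rooted at A contains: A, D, G
Count = 3

Answer: 3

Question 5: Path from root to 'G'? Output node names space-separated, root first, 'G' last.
Walk down from root: H -> A -> G

Answer: H A G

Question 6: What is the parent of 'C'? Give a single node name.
Scan adjacency: C appears as child of F

Answer: F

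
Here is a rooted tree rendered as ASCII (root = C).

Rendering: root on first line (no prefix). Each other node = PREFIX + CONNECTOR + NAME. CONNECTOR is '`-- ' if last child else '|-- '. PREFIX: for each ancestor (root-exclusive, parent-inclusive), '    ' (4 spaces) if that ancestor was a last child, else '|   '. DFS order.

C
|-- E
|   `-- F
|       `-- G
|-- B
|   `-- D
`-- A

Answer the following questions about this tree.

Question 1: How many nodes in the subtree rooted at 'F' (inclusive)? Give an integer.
Answer: 2

Derivation:
Subtree rooted at F contains: F, G
Count = 2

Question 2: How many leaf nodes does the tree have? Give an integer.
Answer: 3

Derivation:
Leaves (nodes with no children): A, D, G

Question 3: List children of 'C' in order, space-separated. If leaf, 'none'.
Answer: E B A

Derivation:
Node C's children (from adjacency): E, B, A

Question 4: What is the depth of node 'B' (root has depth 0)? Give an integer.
Path from root to B: C -> B
Depth = number of edges = 1

Answer: 1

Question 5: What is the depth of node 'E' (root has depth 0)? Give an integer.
Answer: 1

Derivation:
Path from root to E: C -> E
Depth = number of edges = 1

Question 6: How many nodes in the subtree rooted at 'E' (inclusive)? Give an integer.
Answer: 3

Derivation:
Subtree rooted at E contains: E, F, G
Count = 3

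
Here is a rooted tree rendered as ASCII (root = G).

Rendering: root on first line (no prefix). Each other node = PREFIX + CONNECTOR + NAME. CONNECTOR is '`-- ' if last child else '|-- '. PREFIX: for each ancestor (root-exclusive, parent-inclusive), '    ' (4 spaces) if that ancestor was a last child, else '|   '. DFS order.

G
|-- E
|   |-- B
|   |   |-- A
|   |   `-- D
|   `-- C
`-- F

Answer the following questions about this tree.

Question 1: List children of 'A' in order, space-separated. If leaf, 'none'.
Node A's children (from adjacency): (leaf)

Answer: none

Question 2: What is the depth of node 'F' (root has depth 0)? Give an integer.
Answer: 1

Derivation:
Path from root to F: G -> F
Depth = number of edges = 1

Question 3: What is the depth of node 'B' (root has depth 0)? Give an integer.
Answer: 2

Derivation:
Path from root to B: G -> E -> B
Depth = number of edges = 2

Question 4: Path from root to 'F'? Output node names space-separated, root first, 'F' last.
Walk down from root: G -> F

Answer: G F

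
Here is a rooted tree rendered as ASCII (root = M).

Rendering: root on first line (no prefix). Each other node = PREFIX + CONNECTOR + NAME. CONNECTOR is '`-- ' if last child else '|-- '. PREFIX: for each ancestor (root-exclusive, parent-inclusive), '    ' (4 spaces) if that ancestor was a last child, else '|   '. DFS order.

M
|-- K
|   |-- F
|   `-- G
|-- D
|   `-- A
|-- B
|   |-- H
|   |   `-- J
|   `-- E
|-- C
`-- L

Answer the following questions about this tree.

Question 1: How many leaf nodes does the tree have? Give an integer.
Leaves (nodes with no children): A, C, E, F, G, J, L

Answer: 7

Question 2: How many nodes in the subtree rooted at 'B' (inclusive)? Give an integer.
Subtree rooted at B contains: B, E, H, J
Count = 4

Answer: 4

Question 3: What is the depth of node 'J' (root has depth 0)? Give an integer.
Answer: 3

Derivation:
Path from root to J: M -> B -> H -> J
Depth = number of edges = 3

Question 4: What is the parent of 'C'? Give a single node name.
Answer: M

Derivation:
Scan adjacency: C appears as child of M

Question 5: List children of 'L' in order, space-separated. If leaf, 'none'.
Node L's children (from adjacency): (leaf)

Answer: none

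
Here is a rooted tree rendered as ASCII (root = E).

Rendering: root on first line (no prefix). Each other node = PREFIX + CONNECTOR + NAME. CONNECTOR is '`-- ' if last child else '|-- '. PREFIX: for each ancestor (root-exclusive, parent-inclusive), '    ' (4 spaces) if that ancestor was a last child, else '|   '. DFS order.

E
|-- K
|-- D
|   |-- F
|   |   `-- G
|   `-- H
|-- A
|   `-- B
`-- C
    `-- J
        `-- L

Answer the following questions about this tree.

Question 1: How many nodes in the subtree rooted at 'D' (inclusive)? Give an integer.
Subtree rooted at D contains: D, F, G, H
Count = 4

Answer: 4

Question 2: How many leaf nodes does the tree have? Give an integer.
Answer: 5

Derivation:
Leaves (nodes with no children): B, G, H, K, L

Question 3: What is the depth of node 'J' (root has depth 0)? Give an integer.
Answer: 2

Derivation:
Path from root to J: E -> C -> J
Depth = number of edges = 2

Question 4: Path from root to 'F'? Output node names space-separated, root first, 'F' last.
Walk down from root: E -> D -> F

Answer: E D F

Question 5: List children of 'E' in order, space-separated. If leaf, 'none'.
Node E's children (from adjacency): K, D, A, C

Answer: K D A C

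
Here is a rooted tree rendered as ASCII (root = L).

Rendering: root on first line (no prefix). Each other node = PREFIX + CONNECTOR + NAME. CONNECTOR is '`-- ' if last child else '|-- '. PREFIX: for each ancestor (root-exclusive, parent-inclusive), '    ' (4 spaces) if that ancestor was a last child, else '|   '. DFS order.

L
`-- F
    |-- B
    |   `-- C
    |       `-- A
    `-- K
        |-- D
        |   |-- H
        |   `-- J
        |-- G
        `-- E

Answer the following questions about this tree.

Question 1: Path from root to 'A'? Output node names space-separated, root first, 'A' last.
Answer: L F B C A

Derivation:
Walk down from root: L -> F -> B -> C -> A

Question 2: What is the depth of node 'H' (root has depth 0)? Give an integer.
Path from root to H: L -> F -> K -> D -> H
Depth = number of edges = 4

Answer: 4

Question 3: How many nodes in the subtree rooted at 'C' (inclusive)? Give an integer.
Answer: 2

Derivation:
Subtree rooted at C contains: A, C
Count = 2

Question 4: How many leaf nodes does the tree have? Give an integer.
Answer: 5

Derivation:
Leaves (nodes with no children): A, E, G, H, J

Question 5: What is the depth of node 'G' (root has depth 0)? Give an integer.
Path from root to G: L -> F -> K -> G
Depth = number of edges = 3

Answer: 3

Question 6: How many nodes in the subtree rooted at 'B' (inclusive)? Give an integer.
Answer: 3

Derivation:
Subtree rooted at B contains: A, B, C
Count = 3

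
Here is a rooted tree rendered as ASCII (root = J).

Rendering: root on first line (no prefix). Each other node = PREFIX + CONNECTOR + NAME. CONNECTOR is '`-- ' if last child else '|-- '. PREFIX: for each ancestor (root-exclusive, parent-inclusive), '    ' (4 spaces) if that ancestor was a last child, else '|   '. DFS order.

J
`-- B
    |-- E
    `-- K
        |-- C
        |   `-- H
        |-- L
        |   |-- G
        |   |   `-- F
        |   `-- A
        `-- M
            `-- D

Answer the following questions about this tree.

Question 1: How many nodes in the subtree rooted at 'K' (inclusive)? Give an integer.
Answer: 9

Derivation:
Subtree rooted at K contains: A, C, D, F, G, H, K, L, M
Count = 9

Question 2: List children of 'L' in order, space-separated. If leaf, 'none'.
Answer: G A

Derivation:
Node L's children (from adjacency): G, A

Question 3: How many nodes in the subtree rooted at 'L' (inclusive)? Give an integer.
Subtree rooted at L contains: A, F, G, L
Count = 4

Answer: 4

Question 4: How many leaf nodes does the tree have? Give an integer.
Leaves (nodes with no children): A, D, E, F, H

Answer: 5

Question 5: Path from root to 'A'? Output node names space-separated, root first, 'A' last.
Walk down from root: J -> B -> K -> L -> A

Answer: J B K L A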